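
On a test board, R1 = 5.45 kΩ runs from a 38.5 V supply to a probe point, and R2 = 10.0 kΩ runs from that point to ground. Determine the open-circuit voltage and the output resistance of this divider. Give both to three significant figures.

V_th = 24.9 V, R_th = 3.53 kΩ

V_th is the open-circuit tap voltage: 38.5 × 10.0/(5.45 + 10.0) = 24.9 V.
With the supply zeroed, R1 and R2 appear in parallel from the tap: R_th = R1‖R2 = (5.45 × 10.0)/15.45 = 3.53 kΩ.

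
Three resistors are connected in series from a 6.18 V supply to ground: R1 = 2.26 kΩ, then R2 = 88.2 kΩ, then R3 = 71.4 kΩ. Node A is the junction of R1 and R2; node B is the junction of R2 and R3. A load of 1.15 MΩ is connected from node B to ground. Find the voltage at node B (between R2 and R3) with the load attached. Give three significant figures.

At node B, R3 is in parallel with the load: R3‖R_L = 67.23 kΩ.
Below node A the resistance is R2 + (R3‖R_L) = 155.4 kΩ, so V_A = 6.18 × 155.4/157.7 = 6.091 V.
Then V_B = V_A × (R3‖R_L)/(R2 + R3‖R_L) = 6.091 × 67.23/155.4 = 2.63 V.

V ≈ 2.63 V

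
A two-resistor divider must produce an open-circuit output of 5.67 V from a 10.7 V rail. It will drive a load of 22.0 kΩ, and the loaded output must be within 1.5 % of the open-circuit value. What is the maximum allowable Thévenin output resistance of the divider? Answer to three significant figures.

Loading drop = R_th/(R_th + R_L) ≤ 0.0150, so R_th ≤ R_L · ε/(1−ε) = 22.0 kΩ × 0.0150/0.9850 = 335 Ω.

R_th ≤ 335 Ω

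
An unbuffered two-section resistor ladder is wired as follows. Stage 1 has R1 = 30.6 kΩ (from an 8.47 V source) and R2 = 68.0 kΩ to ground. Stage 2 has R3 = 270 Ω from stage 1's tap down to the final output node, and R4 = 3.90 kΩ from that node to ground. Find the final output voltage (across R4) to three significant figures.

Stage 2 presents R3+R4 = 4170 Ω as a load on stage 1's tap.
Stage 1's lower leg becomes R2‖(R3+R4) = 3929 Ω, so V_mid = 8.47 × 3929/34530 = 0.9638 V.
Stage 2 is itself unloaded: V_out = V_mid × R4/(R3+R4) = 0.9638 × 3900/4170 = 0.901 V.

V_out ≈ 0.901 V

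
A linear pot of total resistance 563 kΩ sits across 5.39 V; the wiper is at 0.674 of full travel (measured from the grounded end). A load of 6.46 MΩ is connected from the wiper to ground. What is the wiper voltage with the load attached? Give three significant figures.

V ≈ 3.56 V

The wiper splits the pot into (1−α)R = 183.5 kΩ above and αR = 379.5 kΩ below.
Lower section ‖ load = 358.4 kΩ.
V_wiper = 5.39 × 358.4/(183.5 + 358.4) = 3.56 V.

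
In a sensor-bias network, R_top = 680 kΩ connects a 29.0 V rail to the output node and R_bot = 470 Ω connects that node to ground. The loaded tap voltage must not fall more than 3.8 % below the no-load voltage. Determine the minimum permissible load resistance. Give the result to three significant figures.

R_L(min) ≈ 11.9 kΩ

Output resistance R_th = R_top‖R_bot = (680000 × 470)/680500 = 469.7 Ω.
The fractional drop is R_th/(R_th + R_L); requiring this ≤ 0.0380 gives R_L ≥ R_th(1/0.0380 − 1) = 469.7 × 25.32 = 11.9 kΩ.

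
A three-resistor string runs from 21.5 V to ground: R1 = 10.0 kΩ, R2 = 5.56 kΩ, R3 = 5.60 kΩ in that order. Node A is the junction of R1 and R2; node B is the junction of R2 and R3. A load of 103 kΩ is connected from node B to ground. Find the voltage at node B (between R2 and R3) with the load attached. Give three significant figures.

V ≈ 5.47 V

At node B, R3 is in parallel with the load: R3‖R_L = 5.311 kΩ.
Below node A the resistance is R2 + (R3‖R_L) = 10.87 kΩ, so V_A = 21.5 × 10.87/20.87 = 11.20 V.
Then V_B = V_A × (R3‖R_L)/(R2 + R3‖R_L) = 11.20 × 5.311/10.87 = 5.47 V.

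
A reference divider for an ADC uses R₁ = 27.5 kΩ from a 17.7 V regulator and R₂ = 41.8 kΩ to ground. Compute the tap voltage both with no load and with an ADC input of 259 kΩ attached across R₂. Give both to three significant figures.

Open-circuit: V = 17.7 × 41.8/(27.5 + 41.8) = 10.7 V.
With the load, R₂ becomes R₂‖R_L = 35.99 kΩ, so V = 17.7 × 35.99/63.49 = 10.0 V.

Unloaded: 10.7 V; loaded: 10.0 V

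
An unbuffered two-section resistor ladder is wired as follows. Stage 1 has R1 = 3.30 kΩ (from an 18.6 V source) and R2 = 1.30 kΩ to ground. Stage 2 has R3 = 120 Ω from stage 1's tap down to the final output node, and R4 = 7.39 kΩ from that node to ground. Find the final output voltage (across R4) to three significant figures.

Stage 2 presents R3+R4 = 7510 Ω as a load on stage 1's tap.
Stage 1's lower leg becomes R2‖(R3+R4) = 1108 Ω, so V_mid = 18.6 × 1108/4408 = 4.676 V.
Stage 2 is itself unloaded: V_out = V_mid × R4/(R3+R4) = 4.676 × 7390/7510 = 4.60 V.

V_out ≈ 4.60 V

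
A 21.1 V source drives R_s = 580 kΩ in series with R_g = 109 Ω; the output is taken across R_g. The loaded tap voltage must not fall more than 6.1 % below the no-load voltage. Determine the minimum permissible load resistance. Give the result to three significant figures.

R_L(min) ≈ 1.68 kΩ

Output resistance R_th = R_s‖R_g = (580000 × 109)/580100 = 109.0 Ω.
The fractional drop is R_th/(R_th + R_L); requiring this ≤ 0.0610 gives R_L ≥ R_th(1/0.0610 − 1) = 109.0 × 15.39 = 1.68 kΩ.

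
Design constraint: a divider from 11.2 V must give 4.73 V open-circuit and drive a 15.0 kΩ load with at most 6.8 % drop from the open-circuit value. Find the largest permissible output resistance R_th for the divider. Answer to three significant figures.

R_th ≤ 1.09 kΩ

Loading drop = R_th/(R_th + R_L) ≤ 0.0680, so R_th ≤ R_L · ε/(1−ε) = 15.0 kΩ × 0.0680/0.9320 = 1.09 kΩ.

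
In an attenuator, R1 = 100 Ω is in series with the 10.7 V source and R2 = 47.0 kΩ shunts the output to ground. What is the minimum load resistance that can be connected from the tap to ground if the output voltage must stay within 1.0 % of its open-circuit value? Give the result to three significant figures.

R_L(min) ≈ 9.88 kΩ

Output resistance R_th = R1‖R2 = (100 × 47000)/47100 = 99.79 Ω.
The fractional drop is R_th/(R_th + R_L); requiring this ≤ 0.0100 gives R_L ≥ R_th(1/0.0100 − 1) = 99.79 × 99.00 = 9.88 kΩ.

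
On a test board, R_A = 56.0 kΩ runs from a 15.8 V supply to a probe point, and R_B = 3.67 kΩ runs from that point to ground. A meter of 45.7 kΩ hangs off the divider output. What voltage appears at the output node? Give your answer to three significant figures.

V_out ≈ 0.904 V

The load sits in parallel with R_B: R_B‖R_L = (3.67 × 45.7) / (3.67 + 45.7) = 3.397 kΩ.
V_out = 15.8 × 3.397 / (56.0 + 3.397) = 15.8 × 3.397/59.40 = 0.904 V.
(Unloaded it would have been 0.972 V.)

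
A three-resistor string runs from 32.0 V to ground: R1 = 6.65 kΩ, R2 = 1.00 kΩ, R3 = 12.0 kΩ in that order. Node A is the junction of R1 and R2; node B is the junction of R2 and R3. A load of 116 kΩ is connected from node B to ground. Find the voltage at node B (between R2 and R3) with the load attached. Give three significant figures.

V ≈ 18.8 V

At node B, R3 is in parallel with the load: R3‖R_L = 10.88 kΩ.
Below node A the resistance is R2 + (R3‖R_L) = 11.88 kΩ, so V_A = 32.0 × 11.88/18.52 = 20.51 V.
Then V_B = V_A × (R3‖R_L)/(R2 + R3‖R_L) = 20.51 × 10.88/11.88 = 18.8 V.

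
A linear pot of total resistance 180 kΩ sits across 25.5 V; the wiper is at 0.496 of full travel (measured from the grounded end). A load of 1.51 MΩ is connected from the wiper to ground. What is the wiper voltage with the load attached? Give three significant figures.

V ≈ 12.3 V

The wiper splits the pot into (1−α)R = 90.72 kΩ above and αR = 89.28 kΩ below.
Lower section ‖ load = 84.30 kΩ.
V_wiper = 25.5 × 84.30/(90.72 + 84.30) = 12.3 V.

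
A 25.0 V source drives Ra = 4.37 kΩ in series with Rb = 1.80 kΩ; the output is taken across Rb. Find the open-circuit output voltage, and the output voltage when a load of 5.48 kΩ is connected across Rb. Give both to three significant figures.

Unloaded: 7.29 V; loaded: 5.92 V

Open-circuit: V = 25.0 × 1.80/(4.37 + 1.80) = 7.29 V.
With the load, Rb becomes Rb‖R_L = 1.355 kΩ, so V = 25.0 × 1.355/5.725 = 5.92 V.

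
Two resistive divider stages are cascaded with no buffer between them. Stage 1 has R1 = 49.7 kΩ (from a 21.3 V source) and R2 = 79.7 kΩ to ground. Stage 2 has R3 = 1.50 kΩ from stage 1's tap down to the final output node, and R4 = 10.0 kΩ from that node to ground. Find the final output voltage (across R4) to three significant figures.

Stage 2 presents R3+R4 = 11.50 kΩ as a load on stage 1's tap.
Stage 1's lower leg becomes R2‖(R3+R4) = 10.05 kΩ, so V_mid = 21.3 × 10.05/59.75 = 3.583 V.
Stage 2 is itself unloaded: V_out = V_mid × R4/(R3+R4) = 3.583 × 10.0/11.50 = 3.12 V.

V_out ≈ 3.12 V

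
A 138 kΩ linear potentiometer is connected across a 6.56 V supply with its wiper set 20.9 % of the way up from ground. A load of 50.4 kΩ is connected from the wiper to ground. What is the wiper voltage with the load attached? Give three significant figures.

The wiper splits the pot into (1−α)R = 109.2 kΩ above and αR = 28.84 kΩ below.
Lower section ‖ load = 18.34 kΩ.
V_wiper = 6.56 × 18.34/(109.2 + 18.34) = 0.944 V.

V ≈ 0.944 V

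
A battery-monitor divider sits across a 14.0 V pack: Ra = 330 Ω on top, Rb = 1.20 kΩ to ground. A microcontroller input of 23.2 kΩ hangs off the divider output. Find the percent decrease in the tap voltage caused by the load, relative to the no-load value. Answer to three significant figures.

1.10 %

The divider's output (Thévenin) resistance is Ra‖Rb = 258.8 Ω.
Fractional drop under load = R_th/(R_th + R_L) = 258.8 / (258.8 + 23200) = 0.01103.
So the output falls by 1.10 %.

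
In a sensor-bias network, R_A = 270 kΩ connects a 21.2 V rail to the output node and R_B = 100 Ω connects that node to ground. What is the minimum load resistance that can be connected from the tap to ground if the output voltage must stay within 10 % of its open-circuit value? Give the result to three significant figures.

Output resistance R_th = R_A‖R_B = (270000 × 100)/270100 = 99.96 Ω.
The fractional drop is R_th/(R_th + R_L); requiring this ≤ 0.100 gives R_L ≥ R_th(1/0.100 − 1) = 99.96 × 9.000 = 900 Ω.

R_L(min) ≈ 900 Ω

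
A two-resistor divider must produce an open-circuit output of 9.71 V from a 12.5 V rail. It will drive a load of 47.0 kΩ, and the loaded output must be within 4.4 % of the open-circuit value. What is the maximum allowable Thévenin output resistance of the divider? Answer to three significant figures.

R_th ≤ 2.16 kΩ

Loading drop = R_th/(R_th + R_L) ≤ 0.0440, so R_th ≤ R_L · ε/(1−ε) = 47.0 kΩ × 0.0440/0.9560 = 2.16 kΩ.
(Any R1, R2 with R2/(R1+R2) = 0.777 and R1‖R2 ≤ 2.16 kΩ will meet the spec.)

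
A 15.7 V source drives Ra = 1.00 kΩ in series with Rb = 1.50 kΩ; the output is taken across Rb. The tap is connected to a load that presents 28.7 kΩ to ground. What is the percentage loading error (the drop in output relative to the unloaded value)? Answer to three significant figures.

The divider's output (Thévenin) resistance is Ra‖Rb = 0.6000 kΩ.
Fractional drop under load = R_th/(R_th + R_L) = 0.6000 / (0.6000 + 28.7) = 0.02048.
So the output falls by 2.05 %.

2.05 %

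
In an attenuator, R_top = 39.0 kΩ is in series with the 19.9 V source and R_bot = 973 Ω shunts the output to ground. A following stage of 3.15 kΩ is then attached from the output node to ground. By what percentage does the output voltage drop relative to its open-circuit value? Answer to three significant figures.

Unloaded V = 19.9 × 973/39970 = 0.4844 V.
Loaded: R_bot‖R_L = 743.4 Ω, giving V = 19.9 × 743.4/39740 = 0.3722 V.
Drop = (0.4844 − 0.3722) / 0.4844 = 23.2 %.

23.2 %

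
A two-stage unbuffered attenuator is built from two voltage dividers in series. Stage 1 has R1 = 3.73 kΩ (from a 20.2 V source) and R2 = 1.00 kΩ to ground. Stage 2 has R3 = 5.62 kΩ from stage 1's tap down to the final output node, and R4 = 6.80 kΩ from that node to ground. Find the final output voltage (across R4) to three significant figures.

Stage 2 presents R3+R4 = 12.42 kΩ as a load on stage 1's tap.
Stage 1's lower leg becomes R2‖(R3+R4) = 0.9255 kΩ, so V_mid = 20.2 × 0.9255/4.655 = 4.016 V.
Stage 2 is itself unloaded: V_out = V_mid × R4/(R3+R4) = 4.016 × 6.80/12.42 = 2.20 V.

V_out ≈ 2.20 V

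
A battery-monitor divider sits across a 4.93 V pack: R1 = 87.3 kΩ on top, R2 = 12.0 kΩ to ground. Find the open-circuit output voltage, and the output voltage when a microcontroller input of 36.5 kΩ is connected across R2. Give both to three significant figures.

Unloaded: 0.596 V; loaded: 0.462 V

Open-circuit: V = 4.93 × 12.0/(87.3 + 12.0) = 0.596 V.
With the load, R2 becomes R2‖R_L = 9.031 kΩ, so V = 4.93 × 9.031/96.33 = 0.462 V.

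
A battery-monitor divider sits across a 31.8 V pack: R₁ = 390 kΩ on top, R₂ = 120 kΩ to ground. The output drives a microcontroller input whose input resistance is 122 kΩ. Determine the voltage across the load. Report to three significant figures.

The load sits in parallel with R₂: R₂‖R_L = (120 × 122) / (120 + 122) = 60.50 kΩ.
V_out = 31.8 × 60.50 / (390 + 60.50) = 31.8 × 60.50/450.5 = 4.27 V.

V_out ≈ 4.27 V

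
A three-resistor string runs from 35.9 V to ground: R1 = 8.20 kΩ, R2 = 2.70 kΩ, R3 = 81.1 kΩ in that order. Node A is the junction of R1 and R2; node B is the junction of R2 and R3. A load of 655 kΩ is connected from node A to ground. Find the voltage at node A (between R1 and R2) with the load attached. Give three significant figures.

V ≈ 32.3 V

Below node A the series string R2+R3 = 83.80 kΩ sits in parallel with the 655 kΩ load: 74.29 kΩ.
V_A = 35.9 × 74.29/(8.20 + 74.29) = 32.3 V.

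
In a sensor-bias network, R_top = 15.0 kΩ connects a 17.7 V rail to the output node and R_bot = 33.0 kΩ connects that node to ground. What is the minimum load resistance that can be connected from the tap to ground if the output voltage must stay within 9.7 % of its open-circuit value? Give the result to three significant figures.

R_L(min) ≈ 96.0 kΩ

Output resistance R_th = R_top‖R_bot = (15.0 × 33.0)/48.00 = 10.31 kΩ.
The fractional drop is R_th/(R_th + R_L); requiring this ≤ 0.0970 gives R_L ≥ R_th(1/0.0970 − 1) = 10.31 × 9.309 = 96.0 kΩ.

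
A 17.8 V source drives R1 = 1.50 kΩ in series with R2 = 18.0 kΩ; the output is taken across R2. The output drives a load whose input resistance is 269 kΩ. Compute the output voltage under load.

The load sits in parallel with R2: R2‖R_L = (18.0 × 269) / (18.0 + 269) = 16.87 kΩ.
V_out = 17.8 × 16.87 / (1.50 + 16.87) = 17.8 × 16.87/18.37 = 16.3 V.

V_out ≈ 16.3 V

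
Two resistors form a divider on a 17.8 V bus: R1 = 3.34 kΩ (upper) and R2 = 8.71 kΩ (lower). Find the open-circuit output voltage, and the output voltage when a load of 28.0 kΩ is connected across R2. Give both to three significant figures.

Open-circuit: V = 17.8 × 8.71/(3.34 + 8.71) = 12.9 V.
With the load, R2 becomes R2‖R_L = 6.643 kΩ, so V = 17.8 × 6.643/9.983 = 11.8 V.

Unloaded: 12.9 V; loaded: 11.8 V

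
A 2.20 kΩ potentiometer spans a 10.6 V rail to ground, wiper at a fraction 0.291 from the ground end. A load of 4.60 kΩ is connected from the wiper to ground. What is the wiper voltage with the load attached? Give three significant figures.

The wiper splits the pot into (1−α)R = 1560 Ω above and αR = 640.2 Ω below.
Lower section ‖ load = 562.0 Ω.
V_wiper = 10.6 × 562.0/(1560 + 562.0) = 2.81 V.

V ≈ 2.81 V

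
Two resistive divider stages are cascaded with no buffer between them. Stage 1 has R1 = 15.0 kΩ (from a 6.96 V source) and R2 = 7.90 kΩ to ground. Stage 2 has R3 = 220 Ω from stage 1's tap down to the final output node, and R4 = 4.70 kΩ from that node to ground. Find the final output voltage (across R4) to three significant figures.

V_out ≈ 1.12 V

Stage 2 presents R3+R4 = 4920 Ω as a load on stage 1's tap.
Stage 1's lower leg becomes R2‖(R3+R4) = 3032 Ω, so V_mid = 6.96 × 3032/18030 = 1.170 V.
Stage 2 is itself unloaded: V_out = V_mid × R4/(R3+R4) = 1.170 × 4700/4920 = 1.12 V.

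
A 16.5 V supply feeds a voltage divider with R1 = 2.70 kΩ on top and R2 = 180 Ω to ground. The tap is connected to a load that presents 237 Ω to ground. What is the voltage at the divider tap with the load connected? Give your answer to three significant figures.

The load sits in parallel with R2: R2‖R_L = (180 × 237) / (180 + 237) = 102.3 Ω.
V_out = 16.5 × 102.3 / (2700 + 102.3) = 16.5 × 102.3/2802 = 0.602 V.

V_out ≈ 0.602 V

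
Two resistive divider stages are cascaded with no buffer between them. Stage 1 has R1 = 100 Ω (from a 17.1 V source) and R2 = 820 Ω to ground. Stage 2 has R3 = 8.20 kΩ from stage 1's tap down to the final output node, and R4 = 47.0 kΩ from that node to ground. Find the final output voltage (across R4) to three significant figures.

V_out ≈ 13.0 V

Stage 2 presents R3+R4 = 55200 Ω as a load on stage 1's tap.
Stage 1's lower leg becomes R2‖(R3+R4) = 808.0 Ω, so V_mid = 17.1 × 808.0/908.0 = 15.22 V.
Stage 2 is itself unloaded: V_out = V_mid × R4/(R3+R4) = 15.22 × 47000/55200 = 13.0 V.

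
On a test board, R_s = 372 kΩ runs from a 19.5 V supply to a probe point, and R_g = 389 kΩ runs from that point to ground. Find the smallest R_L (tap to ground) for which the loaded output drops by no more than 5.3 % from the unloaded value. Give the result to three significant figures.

R_L(min) ≈ 3.40 MΩ

Output resistance R_th = R_s‖R_g = (372 × 389)/761.0 = 190.2 kΩ.
The fractional drop is R_th/(R_th + R_L); requiring this ≤ 0.0530 gives R_L ≥ R_th(1/0.0530 − 1) = 190.2 × 17.87 = 3.40 MΩ.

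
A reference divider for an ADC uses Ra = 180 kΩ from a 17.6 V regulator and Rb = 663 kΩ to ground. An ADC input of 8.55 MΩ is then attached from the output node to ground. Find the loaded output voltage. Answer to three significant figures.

V_out ≈ 13.6 V

The load sits in parallel with Rb: Rb‖R_L = (663 × 8550) / (663 + 8550) = 615.3 kΩ.
V_out = 17.6 × 615.3 / (180 + 615.3) = 17.6 × 615.3/795.3 = 13.6 V.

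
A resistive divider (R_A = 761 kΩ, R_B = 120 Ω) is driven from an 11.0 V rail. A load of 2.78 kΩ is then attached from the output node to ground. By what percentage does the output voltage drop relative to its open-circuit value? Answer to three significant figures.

4.14 %

The divider's output (Thévenin) resistance is R_A‖R_B = 120.0 Ω.
Fractional drop under load = R_th/(R_th + R_L) = 120.0 / (120.0 + 2780) = 0.04137.
So the output falls by 4.14 %.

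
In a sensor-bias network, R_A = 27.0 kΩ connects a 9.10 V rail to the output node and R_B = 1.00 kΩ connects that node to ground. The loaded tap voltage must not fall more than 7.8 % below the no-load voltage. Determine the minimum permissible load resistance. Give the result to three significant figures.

Output resistance R_th = R_A‖R_B = (27000 × 1000)/28000 = 964.3 Ω.
The fractional drop is R_th/(R_th + R_L); requiring this ≤ 0.0780 gives R_L ≥ R_th(1/0.0780 − 1) = 964.3 × 11.82 = 11.4 kΩ.

R_L(min) ≈ 11.4 kΩ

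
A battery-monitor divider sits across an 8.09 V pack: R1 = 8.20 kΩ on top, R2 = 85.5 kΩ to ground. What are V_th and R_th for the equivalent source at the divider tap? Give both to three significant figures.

V_th is the open-circuit tap voltage: 8.09 × 85.5/(8.20 + 85.5) = 7.38 V.
With the supply zeroed, R1 and R2 appear in parallel from the tap: R_th = R1‖R2 = (8.20 × 85.5)/93.70 = 7.48 kΩ.

V_th = 7.38 V, R_th = 7.48 kΩ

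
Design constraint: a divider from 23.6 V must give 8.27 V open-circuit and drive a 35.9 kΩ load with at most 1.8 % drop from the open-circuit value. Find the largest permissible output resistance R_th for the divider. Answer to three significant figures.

R_th ≤ 658 Ω

Loading drop = R_th/(R_th + R_L) ≤ 0.0180, so R_th ≤ R_L · ε/(1−ε) = 35.9 kΩ × 0.0180/0.9820 = 658 Ω.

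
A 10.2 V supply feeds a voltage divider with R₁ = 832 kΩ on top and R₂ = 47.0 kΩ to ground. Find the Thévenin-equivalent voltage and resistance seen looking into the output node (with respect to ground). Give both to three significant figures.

V_th = 0.545 V, R_th = 44.5 kΩ

V_th is the open-circuit tap voltage: 10.2 × 47.0/(832 + 47.0) = 0.545 V.
With the supply zeroed, R₁ and R₂ appear in parallel from the tap: R_th = R₁‖R₂ = (832 × 47.0)/879.0 = 44.5 kΩ.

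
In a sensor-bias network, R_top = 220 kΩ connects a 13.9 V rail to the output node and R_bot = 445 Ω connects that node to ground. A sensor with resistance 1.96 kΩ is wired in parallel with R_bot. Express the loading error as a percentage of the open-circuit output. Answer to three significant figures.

18.5 %

Unloaded V = 13.9 × 445/220400 = 0.02806 V.
Loaded: R_bot‖R_L = 362.7 Ω, giving V = 13.9 × 362.7/220400 = 0.02288 V.
Drop = (0.02806 − 0.02288) / 0.02806 = 18.5 %.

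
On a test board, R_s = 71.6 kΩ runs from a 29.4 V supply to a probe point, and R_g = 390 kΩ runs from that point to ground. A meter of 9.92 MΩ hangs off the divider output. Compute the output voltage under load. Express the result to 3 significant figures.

The load sits in parallel with R_g: R_g‖R_L = (390 × 9920) / (390 + 9920) = 375.2 kΩ.
V_out = 29.4 × 375.2 / (71.6 + 375.2) = 29.4 × 375.2/446.8 = 24.7 V.

V_out ≈ 24.7 V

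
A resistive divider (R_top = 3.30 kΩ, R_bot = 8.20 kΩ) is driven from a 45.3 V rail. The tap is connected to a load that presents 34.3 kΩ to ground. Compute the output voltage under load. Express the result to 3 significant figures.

The load sits in parallel with R_bot: R_bot‖R_L = (8.20 × 34.3) / (8.20 + 34.3) = 6.618 kΩ.
V_out = 45.3 × 6.618 / (3.30 + 6.618) = 45.3 × 6.618/9.918 = 30.2 V.
(Unloaded it would have been 32.3 V.)

V_out ≈ 30.2 V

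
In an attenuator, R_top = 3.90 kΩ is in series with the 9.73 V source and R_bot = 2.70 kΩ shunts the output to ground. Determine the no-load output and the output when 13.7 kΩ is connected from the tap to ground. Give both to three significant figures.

Unloaded: 3.98 V; loaded: 3.57 V

Open-circuit: V = 9.73 × 2.70/(3.90 + 2.70) = 3.98 V.
With the load, R_bot becomes R_bot‖R_L = 2.255 kΩ, so V = 9.73 × 2.255/6.155 = 3.57 V.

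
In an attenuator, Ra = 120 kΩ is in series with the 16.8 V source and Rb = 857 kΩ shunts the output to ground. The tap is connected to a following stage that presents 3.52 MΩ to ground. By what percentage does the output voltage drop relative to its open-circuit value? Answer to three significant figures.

The divider's output (Thévenin) resistance is Ra‖Rb = 105.3 kΩ.
Fractional drop under load = R_th/(R_th + R_L) = 105.3 / (105.3 + 3520) = 0.02904.
So the output falls by 2.90 %.

2.90 %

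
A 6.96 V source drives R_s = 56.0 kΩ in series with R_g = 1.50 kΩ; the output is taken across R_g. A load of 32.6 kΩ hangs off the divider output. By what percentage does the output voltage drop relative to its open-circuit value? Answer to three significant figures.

4.29 %

The divider's output (Thévenin) resistance is R_s‖R_g = 1.461 kΩ.
Fractional drop under load = R_th/(R_th + R_L) = 1.461 / (1.461 + 32.6) = 0.04289.
So the output falls by 4.29 %.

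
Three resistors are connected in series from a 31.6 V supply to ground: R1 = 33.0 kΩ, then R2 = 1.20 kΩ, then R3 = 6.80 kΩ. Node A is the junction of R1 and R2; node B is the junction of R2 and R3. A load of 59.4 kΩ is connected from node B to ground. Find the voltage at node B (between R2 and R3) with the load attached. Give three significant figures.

V ≈ 4.78 V

At node B, R3 is in parallel with the load: R3‖R_L = 6.102 kΩ.
Below node A the resistance is R2 + (R3‖R_L) = 7.302 kΩ, so V_A = 31.6 × 7.302/40.30 = 5.725 V.
Then V_B = V_A × (R3‖R_L)/(R2 + R3‖R_L) = 5.725 × 6.102/7.302 = 4.78 V.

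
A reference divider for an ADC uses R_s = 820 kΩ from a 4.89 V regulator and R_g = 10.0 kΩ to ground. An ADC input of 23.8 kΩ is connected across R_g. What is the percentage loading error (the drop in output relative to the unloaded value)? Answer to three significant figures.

Unloaded V = 4.89 × 10.0/830.0 = 0.05892 V.
Loaded: R_g‖R_L = 7.041 kΩ, giving V = 4.89 × 7.041/827.0 = 0.04163 V.
Drop = (0.05892 − 0.04163) / 0.05892 = 29.3 %.

29.3 %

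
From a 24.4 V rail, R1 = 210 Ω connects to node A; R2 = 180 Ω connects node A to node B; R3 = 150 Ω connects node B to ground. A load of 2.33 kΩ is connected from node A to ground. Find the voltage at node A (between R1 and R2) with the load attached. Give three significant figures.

Below node A the series string R2+R3 = 330.0 Ω sits in parallel with the 2330 Ω load: 289.1 Ω.
V_A = 24.4 × 289.1/(210 + 289.1) = 14.1 V.

V ≈ 14.1 V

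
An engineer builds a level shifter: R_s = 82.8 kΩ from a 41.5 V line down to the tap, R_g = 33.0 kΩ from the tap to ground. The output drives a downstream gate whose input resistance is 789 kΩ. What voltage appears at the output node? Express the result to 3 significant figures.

The load sits in parallel with R_g: R_g‖R_L = (33.0 × 789) / (33.0 + 789) = 31.68 kΩ.
V_out = 41.5 × 31.68 / (82.8 + 31.68) = 41.5 × 31.68/114.5 = 11.5 V.

V_out ≈ 11.5 V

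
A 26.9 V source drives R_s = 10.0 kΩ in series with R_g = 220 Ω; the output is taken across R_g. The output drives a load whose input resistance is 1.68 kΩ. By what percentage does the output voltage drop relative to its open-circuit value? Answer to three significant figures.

The divider's output (Thévenin) resistance is R_s‖R_g = 215.3 Ω.
Fractional drop under load = R_th/(R_th + R_L) = 215.3 / (215.3 + 1680) = 0.1136.
So the output falls by 11.4 %.

11.4 %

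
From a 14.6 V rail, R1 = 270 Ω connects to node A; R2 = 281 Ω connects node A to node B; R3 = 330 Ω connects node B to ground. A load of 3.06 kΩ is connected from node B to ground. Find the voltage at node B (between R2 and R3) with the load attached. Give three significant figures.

V ≈ 5.12 V

At node B, R3 is in parallel with the load: R3‖R_L = 297.9 Ω.
Below node A the resistance is R2 + (R3‖R_L) = 578.9 Ω, so V_A = 14.6 × 578.9/848.9 = 9.956 V.
Then V_B = V_A × (R3‖R_L)/(R2 + R3‖R_L) = 9.956 × 297.9/578.9 = 5.12 V.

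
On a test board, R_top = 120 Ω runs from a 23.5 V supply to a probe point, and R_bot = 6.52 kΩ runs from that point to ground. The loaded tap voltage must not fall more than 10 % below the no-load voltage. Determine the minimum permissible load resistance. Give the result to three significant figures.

Output resistance R_th = R_top‖R_bot = (120 × 6520)/6640 = 117.8 Ω.
The fractional drop is R_th/(R_th + R_L); requiring this ≤ 0.100 gives R_L ≥ R_th(1/0.100 − 1) = 117.8 × 9.000 = 1.06 kΩ.

R_L(min) ≈ 1.06 kΩ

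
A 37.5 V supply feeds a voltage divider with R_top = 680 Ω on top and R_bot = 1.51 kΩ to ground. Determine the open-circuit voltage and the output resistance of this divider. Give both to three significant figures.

V_th is the open-circuit tap voltage: 37.5 × 1510/(680 + 1510) = 25.9 V.
With the supply zeroed, R_top and R_bot appear in parallel from the tap: R_th = R_top‖R_bot = (680 × 1510)/2190 = 469 Ω.

V_th = 25.9 V, R_th = 469 Ω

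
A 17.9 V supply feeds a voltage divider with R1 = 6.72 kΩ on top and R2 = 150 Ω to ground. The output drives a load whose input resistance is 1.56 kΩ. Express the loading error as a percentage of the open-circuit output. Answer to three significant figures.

Unloaded V = 17.9 × 150/6870 = 0.39083 V.
Loaded: R2‖R_L = 136.8 Ω, giving V = 17.9 × 136.8/6857 = 0.35723 V.
Drop = (0.39083 − 0.35723) / 0.39083 = 8.60 %.

8.60 %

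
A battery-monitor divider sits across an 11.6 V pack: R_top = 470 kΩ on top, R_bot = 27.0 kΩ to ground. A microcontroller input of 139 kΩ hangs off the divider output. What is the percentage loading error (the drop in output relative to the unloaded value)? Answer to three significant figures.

15.5 %

Unloaded V = 11.6 × 27.0/497.0 = 0.6302 V.
Loaded: R_bot‖R_L = 22.61 kΩ, giving V = 11.6 × 22.61/492.6 = 0.5324 V.
Drop = (0.6302 − 0.5324) / 0.6302 = 15.5 %.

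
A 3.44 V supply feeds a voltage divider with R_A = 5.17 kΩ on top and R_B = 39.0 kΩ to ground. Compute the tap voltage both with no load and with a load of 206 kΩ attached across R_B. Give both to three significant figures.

Unloaded: 3.04 V; loaded: 2.97 V

Open-circuit: V = 3.44 × 39.0/(5.17 + 39.0) = 3.04 V.
With the load, R_B becomes R_B‖R_L = 32.79 kΩ, so V = 3.44 × 32.79/37.96 = 2.97 V.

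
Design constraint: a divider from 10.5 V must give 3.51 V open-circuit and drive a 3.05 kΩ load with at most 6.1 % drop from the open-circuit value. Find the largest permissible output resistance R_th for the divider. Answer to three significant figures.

R_th ≤ 198 Ω

Loading drop = R_th/(R_th + R_L) ≤ 0.0610, so R_th ≤ R_L · ε/(1−ε) = 3.05 kΩ × 0.0610/0.9390 = 198 Ω.
(Any R1, R2 with R2/(R1+R2) = 0.334 and R1‖R2 ≤ 198 Ω will meet the spec.)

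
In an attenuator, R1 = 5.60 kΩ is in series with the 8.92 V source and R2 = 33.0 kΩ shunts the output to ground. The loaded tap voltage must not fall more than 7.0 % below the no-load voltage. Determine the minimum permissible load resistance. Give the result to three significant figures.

R_L(min) ≈ 63.6 kΩ

Output resistance R_th = R1‖R2 = (5.60 × 33.0)/38.60 = 4.788 kΩ.
The fractional drop is R_th/(R_th + R_L); requiring this ≤ 0.0700 gives R_L ≥ R_th(1/0.0700 − 1) = 4.788 × 13.29 = 63.6 kΩ.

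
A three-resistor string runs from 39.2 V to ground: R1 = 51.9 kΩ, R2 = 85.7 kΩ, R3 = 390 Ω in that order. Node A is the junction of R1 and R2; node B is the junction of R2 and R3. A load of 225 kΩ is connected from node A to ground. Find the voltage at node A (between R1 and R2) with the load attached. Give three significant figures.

Below node A the series string R2+R3 = 86090 Ω sits in parallel with the 225000 Ω load: 62270 Ω.
V_A = 39.2 × 62270/(51900 + 62270) = 21.4 V.

V ≈ 21.4 V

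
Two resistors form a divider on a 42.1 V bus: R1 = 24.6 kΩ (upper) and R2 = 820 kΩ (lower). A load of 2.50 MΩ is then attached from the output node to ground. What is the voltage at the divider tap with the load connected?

V_out ≈ 40.5 V

The load sits in parallel with R2: R2‖R_L = (820 × 2500) / (820 + 2500) = 617.5 kΩ.
V_out = 42.1 × 617.5 / (24.6 + 617.5) = 42.1 × 617.5/642.1 = 40.5 V.
(Unloaded it would have been 40.9 V.)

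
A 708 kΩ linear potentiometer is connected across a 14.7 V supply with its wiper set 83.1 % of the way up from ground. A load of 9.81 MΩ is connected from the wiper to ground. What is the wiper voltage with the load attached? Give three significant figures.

The wiper splits the pot into (1−α)R = 119.7 kΩ above and αR = 588.3 kΩ below.
Lower section ‖ load = 555.1 kΩ.
V_wiper = 14.7 × 555.1/(119.7 + 555.1) = 12.1 V.

V ≈ 12.1 V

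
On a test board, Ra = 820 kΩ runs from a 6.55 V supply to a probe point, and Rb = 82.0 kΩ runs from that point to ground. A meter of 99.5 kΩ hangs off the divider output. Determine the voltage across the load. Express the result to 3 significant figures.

The load sits in parallel with Rb: Rb‖R_L = (82.0 × 99.5) / (82.0 + 99.5) = 44.95 kΩ.
V_out = 6.55 × 44.95 / (820 + 44.95) = 6.55 × 44.95/865.0 = 0.340 V.

V_out ≈ 0.340 V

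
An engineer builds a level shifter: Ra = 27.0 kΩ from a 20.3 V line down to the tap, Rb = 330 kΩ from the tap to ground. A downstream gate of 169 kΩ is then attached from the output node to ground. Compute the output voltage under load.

The load sits in parallel with Rb: Rb‖R_L = (330 × 169) / (330 + 169) = 111.8 kΩ.
V_out = 20.3 × 111.8 / (27.0 + 111.8) = 20.3 × 111.8/138.8 = 16.4 V.
(Unloaded it would have been 18.8 V.)

V_out ≈ 16.4 V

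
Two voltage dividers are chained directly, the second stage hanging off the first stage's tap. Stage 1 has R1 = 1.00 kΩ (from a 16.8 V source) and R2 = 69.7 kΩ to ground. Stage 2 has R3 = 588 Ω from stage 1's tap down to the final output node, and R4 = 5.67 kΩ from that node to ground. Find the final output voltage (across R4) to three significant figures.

Stage 2 presents R3+R4 = 6258 Ω as a load on stage 1's tap.
Stage 1's lower leg becomes R2‖(R3+R4) = 5742 Ω, so V_mid = 16.8 × 5742/6742 = 14.31 V.
Stage 2 is itself unloaded: V_out = V_mid × R4/(R3+R4) = 14.31 × 5670/6258 = 13.0 V.

V_out ≈ 13.0 V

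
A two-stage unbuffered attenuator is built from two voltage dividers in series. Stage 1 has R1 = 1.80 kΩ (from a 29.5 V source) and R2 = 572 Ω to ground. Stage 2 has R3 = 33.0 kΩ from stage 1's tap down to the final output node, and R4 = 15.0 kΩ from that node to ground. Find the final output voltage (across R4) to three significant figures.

V_out ≈ 2.20 V

Stage 2 presents R3+R4 = 48000 Ω as a load on stage 1's tap.
Stage 1's lower leg becomes R2‖(R3+R4) = 565.3 Ω, so V_mid = 29.5 × 565.3/2365 = 7.050 V.
Stage 2 is itself unloaded: V_out = V_mid × R4/(R3+R4) = 7.050 × 15000/48000 = 2.20 V.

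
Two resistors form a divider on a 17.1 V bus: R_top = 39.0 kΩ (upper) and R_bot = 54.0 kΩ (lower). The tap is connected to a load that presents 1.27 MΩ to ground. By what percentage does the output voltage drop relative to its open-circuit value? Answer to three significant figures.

1.75 %

The divider's output (Thévenin) resistance is R_top‖R_bot = 22.65 kΩ.
Fractional drop under load = R_th/(R_th + R_L) = 22.65 / (22.65 + 1270) = 0.01752.
So the output falls by 1.75 %.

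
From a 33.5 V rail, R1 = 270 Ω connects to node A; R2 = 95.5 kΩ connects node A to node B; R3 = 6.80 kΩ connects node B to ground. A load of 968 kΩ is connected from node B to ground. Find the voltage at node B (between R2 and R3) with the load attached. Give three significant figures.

V ≈ 2.21 V

At node B, R3 is in parallel with the load: R3‖R_L = 6753 Ω.
Below node A the resistance is R2 + (R3‖R_L) = 102300 Ω, so V_A = 33.5 × 102300/102500 = 33.41 V.
Then V_B = V_A × (R3‖R_L)/(R2 + R3‖R_L) = 33.41 × 6753/102300 = 2.21 V.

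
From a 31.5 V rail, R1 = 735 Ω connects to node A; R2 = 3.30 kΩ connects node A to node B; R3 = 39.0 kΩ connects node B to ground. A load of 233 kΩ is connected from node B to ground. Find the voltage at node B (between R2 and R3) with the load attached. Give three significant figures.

At node B, R3 is in parallel with the load: R3‖R_L = 33410 Ω.
Below node A the resistance is R2 + (R3‖R_L) = 36710 Ω, so V_A = 31.5 × 36710/37440 = 30.88 V.
Then V_B = V_A × (R3‖R_L)/(R2 + R3‖R_L) = 30.88 × 33410/36710 = 28.1 V.

V ≈ 28.1 V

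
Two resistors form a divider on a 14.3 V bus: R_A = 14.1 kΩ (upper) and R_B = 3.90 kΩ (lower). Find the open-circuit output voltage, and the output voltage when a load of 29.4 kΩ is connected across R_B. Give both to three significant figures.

Unloaded: 3.10 V; loaded: 2.81 V

Open-circuit: V = 14.3 × 3.90/(14.1 + 3.90) = 3.10 V.
With the load, R_B becomes R_B‖R_L = 3.443 kΩ, so V = 14.3 × 3.443/17.54 = 2.81 V.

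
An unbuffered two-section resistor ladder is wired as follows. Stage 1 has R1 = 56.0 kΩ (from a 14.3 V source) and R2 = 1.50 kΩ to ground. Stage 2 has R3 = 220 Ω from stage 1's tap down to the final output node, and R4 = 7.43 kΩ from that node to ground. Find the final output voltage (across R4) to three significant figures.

V_out ≈ 0.304 V

Stage 2 presents R3+R4 = 7650 Ω as a load on stage 1's tap.
Stage 1's lower leg becomes R2‖(R3+R4) = 1254 Ω, so V_mid = 14.3 × 1254/57250 = 0.3132 V.
Stage 2 is itself unloaded: V_out = V_mid × R4/(R3+R4) = 0.3132 × 7430/7650 = 0.304 V.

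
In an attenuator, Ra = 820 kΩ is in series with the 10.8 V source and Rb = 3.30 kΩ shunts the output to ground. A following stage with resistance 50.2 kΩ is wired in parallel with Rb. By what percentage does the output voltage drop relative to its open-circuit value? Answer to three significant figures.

6.15 %

The divider's output (Thévenin) resistance is Ra‖Rb = 3.287 kΩ.
Fractional drop under load = R_th/(R_th + R_L) = 3.287 / (3.287 + 50.2) = 0.06145.
So the output falls by 6.15 %.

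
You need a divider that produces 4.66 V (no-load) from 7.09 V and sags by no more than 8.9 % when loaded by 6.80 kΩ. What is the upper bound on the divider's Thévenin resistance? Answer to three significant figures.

Loading drop = R_th/(R_th + R_L) ≤ 0.0890, so R_th ≤ R_L · ε/(1−ε) = 6.80 kΩ × 0.0890/0.9110 = 664 Ω.

R_th ≤ 664 Ω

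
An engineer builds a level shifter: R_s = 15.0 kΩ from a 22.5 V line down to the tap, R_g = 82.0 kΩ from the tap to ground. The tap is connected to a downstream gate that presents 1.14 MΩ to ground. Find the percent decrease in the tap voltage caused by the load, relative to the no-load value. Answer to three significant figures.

1.10 %

The divider's output (Thévenin) resistance is R_s‖R_g = 12.68 kΩ.
Fractional drop under load = R_th/(R_th + R_L) = 12.68 / (12.68 + 1140) = 0.01100.
So the output falls by 1.10 %.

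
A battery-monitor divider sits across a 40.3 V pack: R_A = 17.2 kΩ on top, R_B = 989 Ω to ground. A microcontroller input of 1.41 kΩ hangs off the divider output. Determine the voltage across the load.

V_out ≈ 1.32 V

The load sits in parallel with R_B: R_B‖R_L = (989 × 1410) / (989 + 1410) = 581.3 Ω.
V_out = 40.3 × 581.3 / (17200 + 581.3) = 40.3 × 581.3/17780 = 1.32 V.
(Unloaded it would have been 2.19 V.)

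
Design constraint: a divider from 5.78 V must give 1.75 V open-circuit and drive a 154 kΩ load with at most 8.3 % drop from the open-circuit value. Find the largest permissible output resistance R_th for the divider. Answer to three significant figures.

Loading drop = R_th/(R_th + R_L) ≤ 0.0830, so R_th ≤ R_L · ε/(1−ε) = 154 kΩ × 0.0830/0.9170 = 13.9 kΩ.

R_th ≤ 13.9 kΩ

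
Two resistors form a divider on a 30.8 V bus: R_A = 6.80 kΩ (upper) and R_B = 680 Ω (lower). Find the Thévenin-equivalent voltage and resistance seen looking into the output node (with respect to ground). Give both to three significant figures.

V_th = 2.80 V, R_th = 618 Ω

V_th is the open-circuit tap voltage: 30.8 × 680/(6800 + 680) = 2.80 V.
With the supply zeroed, R_A and R_B appear in parallel from the tap: R_th = R_A‖R_B = (6800 × 680)/7480 = 618 Ω.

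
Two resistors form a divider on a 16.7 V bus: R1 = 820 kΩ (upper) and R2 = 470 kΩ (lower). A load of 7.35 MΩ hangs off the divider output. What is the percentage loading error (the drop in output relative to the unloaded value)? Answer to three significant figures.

The divider's output (Thévenin) resistance is R1‖R2 = 298.8 kΩ.
Fractional drop under load = R_th/(R_th + R_L) = 298.8 / (298.8 + 7350) = 0.03906.
So the output falls by 3.91 %.

3.91 %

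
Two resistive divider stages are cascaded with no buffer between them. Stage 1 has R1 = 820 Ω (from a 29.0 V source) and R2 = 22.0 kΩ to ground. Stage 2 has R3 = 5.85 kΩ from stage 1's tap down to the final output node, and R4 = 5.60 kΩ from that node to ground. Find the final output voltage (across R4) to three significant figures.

V_out ≈ 12.8 V

Stage 2 presents R3+R4 = 11450 Ω as a load on stage 1's tap.
Stage 1's lower leg becomes R2‖(R3+R4) = 7531 Ω, so V_mid = 29.0 × 7531/8351 = 26.15 V.
Stage 2 is itself unloaded: V_out = V_mid × R4/(R3+R4) = 26.15 × 5600/11450 = 12.8 V.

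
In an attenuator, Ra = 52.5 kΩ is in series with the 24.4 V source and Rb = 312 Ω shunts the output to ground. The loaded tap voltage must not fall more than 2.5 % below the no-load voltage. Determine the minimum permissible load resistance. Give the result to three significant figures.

R_L(min) ≈ 12.1 kΩ

Output resistance R_th = Ra‖Rb = (52500 × 312)/52810 = 310.2 Ω.
The fractional drop is R_th/(R_th + R_L); requiring this ≤ 0.0250 gives R_L ≥ R_th(1/0.0250 − 1) = 310.2 × 39.00 = 12.1 kΩ.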